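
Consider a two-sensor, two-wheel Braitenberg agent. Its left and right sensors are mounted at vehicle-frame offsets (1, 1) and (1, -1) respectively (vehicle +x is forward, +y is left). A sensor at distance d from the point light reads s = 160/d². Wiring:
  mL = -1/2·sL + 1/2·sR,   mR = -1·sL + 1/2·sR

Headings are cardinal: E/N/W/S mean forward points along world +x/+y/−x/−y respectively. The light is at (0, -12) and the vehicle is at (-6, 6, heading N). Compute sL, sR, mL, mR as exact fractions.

16/41 80/193 96/7913 -1448/7913

left sensor world pos  = (-7, 7); dL² = 410
right sensor world pos = (-5, 7); dR² = 386
sL = 160/410 = 16/41
sR = 160/386 = 80/193
mL = -1/2·sL + 1/2·sR = 96/7913
mR = -1·sL + 1/2·sR = -1448/7913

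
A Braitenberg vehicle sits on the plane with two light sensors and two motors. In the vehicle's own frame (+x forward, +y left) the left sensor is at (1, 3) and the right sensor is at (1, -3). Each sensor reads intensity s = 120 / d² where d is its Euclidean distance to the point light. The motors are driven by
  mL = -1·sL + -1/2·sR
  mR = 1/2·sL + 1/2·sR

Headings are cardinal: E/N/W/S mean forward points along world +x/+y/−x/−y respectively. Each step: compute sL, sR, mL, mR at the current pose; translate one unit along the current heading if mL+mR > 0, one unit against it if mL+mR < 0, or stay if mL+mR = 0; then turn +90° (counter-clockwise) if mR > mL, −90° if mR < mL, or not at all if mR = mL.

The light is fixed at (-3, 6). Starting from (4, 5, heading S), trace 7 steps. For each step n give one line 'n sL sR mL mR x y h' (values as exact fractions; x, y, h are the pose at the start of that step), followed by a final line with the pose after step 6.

n=0: pose=(4,5,S); sL=15/13, sR=6; mL=-54/13, mR=93/26; mL+mR=-15/26 → advance -1; mR−mL=201/26 → turn +1·90°
n=1: pose=(4,6,E); sL=120/73, sR=120/73; mL=-180/73, mR=120/73; mL+mR=-60/73 → advance -1; mR−mL=300/73 → turn +1·90°
n=2: pose=(3,6,N); sL=12, sR=60/41; mL=-522/41, mR=276/41; mL+mR=-6 → advance -1; mR−mL=798/41 → turn +1·90°
n=3: pose=(3,5,W); sL=120/41, sR=120/29; mL=-5940/1189, mR=4200/1189; mL+mR=-60/41 → advance -1; mR−mL=10140/1189 → turn +1·90°
n=4: pose=(4,5,S); sL=15/13, sR=6; mL=-54/13, mR=93/26; mL+mR=-15/26 → advance -1; mR−mL=201/26 → turn +1·90°
n=5: pose=(4,6,E); sL=120/73, sR=120/73; mL=-180/73, mR=120/73; mL+mR=-60/73 → advance -1; mR−mL=300/73 → turn +1·90°
n=6: pose=(3,6,N); sL=12, sR=60/41; mL=-522/41, mR=276/41; mL+mR=-6 → advance -1; mR−mL=798/41 → turn +1·90°

0 15/13 6 -54/13 93/26 4 5 S
1 120/73 120/73 -180/73 120/73 4 6 E
2 12 60/41 -522/41 276/41 3 6 N
3 120/41 120/29 -5940/1189 4200/1189 3 5 W
4 15/13 6 -54/13 93/26 4 5 S
5 120/73 120/73 -180/73 120/73 4 6 E
6 12 60/41 -522/41 276/41 3 6 N
final 3 5 W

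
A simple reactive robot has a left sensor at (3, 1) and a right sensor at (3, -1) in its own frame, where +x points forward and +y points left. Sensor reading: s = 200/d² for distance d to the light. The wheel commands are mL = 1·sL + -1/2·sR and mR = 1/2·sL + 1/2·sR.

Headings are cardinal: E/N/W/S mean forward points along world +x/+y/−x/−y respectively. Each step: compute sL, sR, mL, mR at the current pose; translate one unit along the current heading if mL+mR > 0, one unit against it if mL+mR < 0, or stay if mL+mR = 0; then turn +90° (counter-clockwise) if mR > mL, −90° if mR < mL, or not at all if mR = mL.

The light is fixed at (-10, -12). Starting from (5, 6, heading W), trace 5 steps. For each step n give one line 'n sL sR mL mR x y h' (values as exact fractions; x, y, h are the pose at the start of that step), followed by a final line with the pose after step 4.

n=0: pose=(5,6,W); sL=200/433, sR=40/101; mL=11540/43733, mR=18760/43733; mL+mR=300/433 → advance +1; mR−mL=7220/43733 → turn +1·90°
n=1: pose=(4,6,S); sL=4/9, sR=100/197; mL=338/1773, mR=844/1773; mL+mR=2/3 → advance +1; mR−mL=506/1773 → turn +1·90°
n=2: pose=(4,5,E); sL=200/613, sR=40/109; mL=9540/66817, mR=23160/66817; mL+mR=300/613 → advance +1; mR−mL=13620/66817 → turn +1·90°
n=3: pose=(5,5,N); sL=50/149, sR=25/82; mL=4475/24436, mR=7825/24436; mL+mR=75/149 → advance +1; mR−mL=1675/12218 → turn +1·90°
n=4: pose=(5,6,W); sL=200/433, sR=40/101; mL=11540/43733, mR=18760/43733; mL+mR=300/433 → advance +1; mR−mL=7220/43733 → turn +1·90°

0 200/433 40/101 11540/43733 18760/43733 5 6 W
1 4/9 100/197 338/1773 844/1773 4 6 S
2 200/613 40/109 9540/66817 23160/66817 4 5 E
3 50/149 25/82 4475/24436 7825/24436 5 5 N
4 200/433 40/101 11540/43733 18760/43733 5 6 W
final 4 6 S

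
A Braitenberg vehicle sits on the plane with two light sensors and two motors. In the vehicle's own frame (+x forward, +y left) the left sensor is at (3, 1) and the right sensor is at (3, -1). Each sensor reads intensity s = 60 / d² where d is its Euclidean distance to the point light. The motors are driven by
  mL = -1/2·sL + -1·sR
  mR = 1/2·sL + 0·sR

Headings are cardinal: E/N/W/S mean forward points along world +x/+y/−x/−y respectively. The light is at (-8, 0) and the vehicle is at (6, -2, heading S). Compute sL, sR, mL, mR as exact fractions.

6/25 30/97 -1041/2425 3/25

left sensor world pos  = (7, -5); dL² = 250
right sensor world pos = (5, -5); dR² = 194
sL = 60/250 = 6/25
sR = 60/194 = 30/97
mL = -1/2·sL + -1·sR = -1041/2425
mR = 1/2·sL + 0·sR = 3/25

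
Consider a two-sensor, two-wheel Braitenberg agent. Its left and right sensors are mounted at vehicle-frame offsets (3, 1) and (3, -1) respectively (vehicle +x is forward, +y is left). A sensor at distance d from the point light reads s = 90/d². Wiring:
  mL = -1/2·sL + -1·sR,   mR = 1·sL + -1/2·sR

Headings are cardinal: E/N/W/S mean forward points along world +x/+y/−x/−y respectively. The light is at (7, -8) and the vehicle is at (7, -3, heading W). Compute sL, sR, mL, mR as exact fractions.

left sensor world pos  = (4, -4); dL² = 25
right sensor world pos = (4, -2); dR² = 45
sL = 90/25 = 18/5
sR = 90/45 = 2
mL = -1/2·sL + -1·sR = -19/5
mR = 1·sL + -1/2·sR = 13/5

18/5 2 -19/5 13/5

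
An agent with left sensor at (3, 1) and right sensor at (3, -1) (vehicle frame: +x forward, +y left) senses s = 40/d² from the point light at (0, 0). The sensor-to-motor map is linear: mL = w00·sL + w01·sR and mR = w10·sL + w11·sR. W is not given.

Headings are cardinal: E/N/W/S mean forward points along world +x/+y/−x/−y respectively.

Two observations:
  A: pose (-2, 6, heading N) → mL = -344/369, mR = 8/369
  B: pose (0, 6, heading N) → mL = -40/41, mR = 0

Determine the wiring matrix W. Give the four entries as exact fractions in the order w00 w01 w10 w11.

obs A: pose=(-2,6,N) → sL=4/9, sR=20/41, mL=-344/369, mR=8/369
obs B: pose=(0,6,N) → sL=20/41, sR=20/41, mL=-40/41, mR=0
sensor matrix S = [[4/9, 20/41], [20/41, 20/41]]; det S = -320/15129
solve [mL_A; mL_B] = S·[w00; w01] and [mR_A; mR_B] = S·[w10; w11]:
  w00 = -1, w01 = -1, w10 = -1/2, w11 = 1/2

-1 -1 -1/2 1/2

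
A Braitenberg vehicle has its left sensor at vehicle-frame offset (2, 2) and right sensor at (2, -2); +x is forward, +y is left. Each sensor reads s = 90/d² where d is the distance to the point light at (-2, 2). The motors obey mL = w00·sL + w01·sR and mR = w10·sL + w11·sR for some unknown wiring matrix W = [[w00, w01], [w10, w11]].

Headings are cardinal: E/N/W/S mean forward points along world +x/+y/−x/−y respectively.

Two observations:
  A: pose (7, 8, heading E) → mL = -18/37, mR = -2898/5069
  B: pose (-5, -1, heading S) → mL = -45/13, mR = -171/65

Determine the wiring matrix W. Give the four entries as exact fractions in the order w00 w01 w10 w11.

obs A: pose=(7,8,E) → sL=18/37, sR=90/137, mL=-18/37, mR=-2898/5069
obs B: pose=(-5,-1,S) → sL=45/13, sR=9/5, mL=-45/13, mR=-171/65
sensor matrix S = [[18/37, 90/137], [45/13, 9/5]]; det S = -460728/329485
solve [mL_A; mL_B] = S·[w00; w01] and [mR_A; mR_B] = S·[w10; w11]:
  w00 = -1, w01 = 0, w10 = -1/2, w11 = -1/2

-1 0 -1/2 -1/2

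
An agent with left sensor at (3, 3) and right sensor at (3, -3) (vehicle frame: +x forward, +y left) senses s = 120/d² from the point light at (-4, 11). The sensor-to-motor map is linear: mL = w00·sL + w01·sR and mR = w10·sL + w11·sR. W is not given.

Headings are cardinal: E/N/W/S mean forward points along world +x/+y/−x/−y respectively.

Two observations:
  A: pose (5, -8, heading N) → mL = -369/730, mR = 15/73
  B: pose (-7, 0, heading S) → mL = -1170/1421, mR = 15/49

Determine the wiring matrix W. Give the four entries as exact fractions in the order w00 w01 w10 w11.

-1/2 -1 1/2 0

obs A: pose=(5,-8,N) → sL=30/73, sR=3/10, mL=-369/730, mR=15/73
obs B: pose=(-7,0,S) → sL=30/49, sR=15/29, mL=-1170/1421, mR=15/49
sensor matrix S = [[30/73, 3/10], [30/49, 15/29]]; det S = 2997/103733
solve [mL_A; mL_B] = S·[w00; w01] and [mR_A; mR_B] = S·[w10; w11]:
  w00 = -1/2, w01 = -1, w10 = 1/2, w11 = 0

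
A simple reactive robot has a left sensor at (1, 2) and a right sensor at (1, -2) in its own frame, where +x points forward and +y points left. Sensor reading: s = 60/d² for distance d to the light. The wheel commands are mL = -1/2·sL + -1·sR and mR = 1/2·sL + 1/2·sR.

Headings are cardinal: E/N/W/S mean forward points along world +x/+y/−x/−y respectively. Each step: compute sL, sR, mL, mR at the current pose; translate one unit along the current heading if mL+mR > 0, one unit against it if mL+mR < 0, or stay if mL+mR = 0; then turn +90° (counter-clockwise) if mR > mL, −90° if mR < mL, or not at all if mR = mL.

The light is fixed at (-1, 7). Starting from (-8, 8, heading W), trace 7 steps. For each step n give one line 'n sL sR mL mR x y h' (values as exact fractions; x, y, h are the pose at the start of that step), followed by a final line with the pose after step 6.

0 12/13 60/73 -1218/949 828/949 -8 8 W
1 15/4 15/16 -45/16 75/32 -7 8 S
2 60/41 12/5 -642/205 396/205 -7 9 E
3 2/3 30/17 -107/51 62/51 -8 9 N
4 12/13 60/73 -1218/949 828/949 -8 8 W
5 15/4 15/16 -45/16 75/32 -7 8 S
6 60/41 12/5 -642/205 396/205 -7 9 E
final -8 9 N

n=0: pose=(-8,8,W); sL=12/13, sR=60/73; mL=-1218/949, mR=828/949; mL+mR=-30/73 → advance -1; mR−mL=2046/949 → turn +1·90°
n=1: pose=(-7,8,S); sL=15/4, sR=15/16; mL=-45/16, mR=75/32; mL+mR=-15/32 → advance -1; mR−mL=165/32 → turn +1·90°
n=2: pose=(-7,9,E); sL=60/41, sR=12/5; mL=-642/205, mR=396/205; mL+mR=-6/5 → advance -1; mR−mL=1038/205 → turn +1·90°
n=3: pose=(-8,9,N); sL=2/3, sR=30/17; mL=-107/51, mR=62/51; mL+mR=-15/17 → advance -1; mR−mL=169/51 → turn +1·90°
n=4: pose=(-8,8,W); sL=12/13, sR=60/73; mL=-1218/949, mR=828/949; mL+mR=-30/73 → advance -1; mR−mL=2046/949 → turn +1·90°
n=5: pose=(-7,8,S); sL=15/4, sR=15/16; mL=-45/16, mR=75/32; mL+mR=-15/32 → advance -1; mR−mL=165/32 → turn +1·90°
n=6: pose=(-7,9,E); sL=60/41, sR=12/5; mL=-642/205, mR=396/205; mL+mR=-6/5 → advance -1; mR−mL=1038/205 → turn +1·90°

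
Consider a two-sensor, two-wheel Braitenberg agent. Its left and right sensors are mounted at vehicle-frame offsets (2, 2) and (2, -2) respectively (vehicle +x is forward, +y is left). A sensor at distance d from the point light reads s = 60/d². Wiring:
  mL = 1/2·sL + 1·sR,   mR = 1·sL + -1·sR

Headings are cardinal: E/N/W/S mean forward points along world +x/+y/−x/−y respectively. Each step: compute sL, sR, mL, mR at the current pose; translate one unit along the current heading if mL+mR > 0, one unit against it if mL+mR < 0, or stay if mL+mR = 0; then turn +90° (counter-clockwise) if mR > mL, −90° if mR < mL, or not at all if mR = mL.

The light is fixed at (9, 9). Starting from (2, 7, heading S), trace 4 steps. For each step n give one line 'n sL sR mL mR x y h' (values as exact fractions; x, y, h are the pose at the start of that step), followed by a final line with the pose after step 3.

n=0: pose=(2,7,S); sL=60/41, sR=60/97; mL=5370/3977, mR=3360/3977; mL+mR=90/41 → advance +1; mR−mL=-2010/3977 → turn -1·90°
n=1: pose=(2,6,W); sL=30/53, sR=30/41; mL=2205/2173, mR=-360/2173; mL+mR=45/53 → advance +1; mR−mL=-2565/2173 → turn -1·90°
n=2: pose=(1,6,N); sL=60/101, sR=60/37; mL=7170/3737, mR=-3840/3737; mL+mR=90/101 → advance +1; mR−mL=-11010/3737 → turn -1·90°
n=3: pose=(1,7,E); sL=5/3, sR=15/13; mL=155/78, mR=20/39; mL+mR=5/2 → advance +1; mR−mL=-115/78 → turn -1·90°

0 60/41 60/97 5370/3977 3360/3977 2 7 S
1 30/53 30/41 2205/2173 -360/2173 2 6 W
2 60/101 60/37 7170/3737 -3840/3737 1 6 N
3 5/3 15/13 155/78 20/39 1 7 E
final 2 7 S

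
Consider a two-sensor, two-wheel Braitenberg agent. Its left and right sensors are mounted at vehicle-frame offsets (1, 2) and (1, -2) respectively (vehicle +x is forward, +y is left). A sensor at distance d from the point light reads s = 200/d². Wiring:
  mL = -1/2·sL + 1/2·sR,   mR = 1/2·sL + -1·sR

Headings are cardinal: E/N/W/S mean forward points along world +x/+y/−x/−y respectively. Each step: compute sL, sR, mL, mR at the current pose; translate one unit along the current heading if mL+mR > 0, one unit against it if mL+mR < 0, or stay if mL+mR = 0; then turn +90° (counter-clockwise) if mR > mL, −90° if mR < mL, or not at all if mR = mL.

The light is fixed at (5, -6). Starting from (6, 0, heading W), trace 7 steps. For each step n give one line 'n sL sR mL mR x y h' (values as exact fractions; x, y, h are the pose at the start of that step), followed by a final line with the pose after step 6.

n=0: pose=(6,0,W); sL=25/2, sR=25/8; mL=-75/16, mR=25/8; mL+mR=-25/16 → advance -1; mR−mL=125/16 → turn +1·90°
n=1: pose=(7,0,S); sL=200/41, sR=8; mL=64/41, mR=-228/41; mL+mR=-4 → advance -1; mR−mL=-292/41 → turn -1·90°
n=2: pose=(7,1,W); sL=100/13, sR=100/41; mL=-1400/533, mR=750/533; mL+mR=-50/41 → advance -1; mR−mL=2150/533 → turn +1·90°
n=3: pose=(8,1,S); sL=200/61, sR=200/37; mL=2400/2257, mR=-8500/2257; mL+mR=-100/37 → advance -1; mR−mL=-10900/2257 → turn -1·90°
n=4: pose=(8,2,W); sL=5, sR=25/13; mL=-20/13, mR=15/26; mL+mR=-25/26 → advance -1; mR−mL=55/26 → turn +1·90°
n=5: pose=(9,2,S); sL=40/17, sR=200/53; mL=640/901, mR=-2340/901; mL+mR=-100/53 → advance -1; mR−mL=-2980/901 → turn -1·90°
n=6: pose=(9,3,W); sL=100/29, sR=20/13; mL=-360/377, mR=70/377; mL+mR=-10/13 → advance -1; mR−mL=430/377 → turn +1·90°

0 25/2 25/8 -75/16 25/8 6 0 W
1 200/41 8 64/41 -228/41 7 0 S
2 100/13 100/41 -1400/533 750/533 7 1 W
3 200/61 200/37 2400/2257 -8500/2257 8 1 S
4 5 25/13 -20/13 15/26 8 2 W
5 40/17 200/53 640/901 -2340/901 9 2 S
6 100/29 20/13 -360/377 70/377 9 3 W
final 10 3 S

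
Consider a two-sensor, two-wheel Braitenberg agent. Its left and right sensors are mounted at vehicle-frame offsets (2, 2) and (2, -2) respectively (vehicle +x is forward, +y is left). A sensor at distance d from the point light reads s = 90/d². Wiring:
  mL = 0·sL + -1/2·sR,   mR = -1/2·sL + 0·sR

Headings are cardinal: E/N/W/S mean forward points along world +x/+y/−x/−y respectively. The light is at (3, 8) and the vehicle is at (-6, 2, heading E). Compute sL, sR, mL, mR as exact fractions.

18/13 90/113 -45/113 -9/13

left sensor world pos  = (-4, 4); dL² = 65
right sensor world pos = (-4, 0); dR² = 113
sL = 90/65 = 18/13
sR = 90/113 = 90/113
mL = 0·sL + -1/2·sR = -45/113
mR = -1/2·sL + 0·sR = -9/13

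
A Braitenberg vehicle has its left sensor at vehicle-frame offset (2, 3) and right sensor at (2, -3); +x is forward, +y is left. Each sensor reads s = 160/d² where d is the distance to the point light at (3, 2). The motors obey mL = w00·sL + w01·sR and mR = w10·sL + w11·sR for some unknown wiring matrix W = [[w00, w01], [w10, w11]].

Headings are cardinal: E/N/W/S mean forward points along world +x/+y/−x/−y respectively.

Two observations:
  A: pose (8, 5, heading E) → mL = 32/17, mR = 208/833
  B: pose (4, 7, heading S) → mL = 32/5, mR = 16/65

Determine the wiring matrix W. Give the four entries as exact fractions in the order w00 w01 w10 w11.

obs A: pose=(8,5,E) → sL=32/17, sR=160/49, mL=32/17, mR=208/833
obs B: pose=(4,7,S) → sL=32/5, sR=160/13, mL=32/5, mR=16/65
sensor matrix S = [[32/17, 160/49], [32/5, 160/13]]; det S = 24576/10829
solve [mL_A; mL_B] = S·[w00; w01] and [mR_A; mR_B] = S·[w10; w11]:
  w00 = 1, w01 = 0, w10 = 1, w11 = -1/2

1 0 1 -1/2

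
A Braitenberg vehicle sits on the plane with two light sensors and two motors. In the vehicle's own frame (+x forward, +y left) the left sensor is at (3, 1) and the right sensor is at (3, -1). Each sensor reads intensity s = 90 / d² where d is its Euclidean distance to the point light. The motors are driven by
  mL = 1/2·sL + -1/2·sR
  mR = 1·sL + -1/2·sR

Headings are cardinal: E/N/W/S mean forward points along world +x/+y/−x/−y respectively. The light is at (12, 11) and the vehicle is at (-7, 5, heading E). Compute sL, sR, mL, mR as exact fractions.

left sensor world pos  = (-4, 6); dL² = 281
right sensor world pos = (-4, 4); dR² = 305
sL = 90/281 = 90/281
sR = 90/305 = 18/61
mL = 1/2·sL + -1/2·sR = 216/17141
mR = 1·sL + -1/2·sR = 2961/17141

90/281 18/61 216/17141 2961/17141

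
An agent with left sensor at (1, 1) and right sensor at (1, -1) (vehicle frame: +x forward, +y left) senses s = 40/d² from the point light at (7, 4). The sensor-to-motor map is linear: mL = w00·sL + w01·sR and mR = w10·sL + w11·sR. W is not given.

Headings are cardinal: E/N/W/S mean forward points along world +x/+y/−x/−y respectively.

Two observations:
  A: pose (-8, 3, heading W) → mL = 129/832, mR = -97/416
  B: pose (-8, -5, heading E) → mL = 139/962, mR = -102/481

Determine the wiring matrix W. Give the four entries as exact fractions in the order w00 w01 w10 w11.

1/2 1/2 -1/2 -1

obs A: pose=(-8,3,W) → sL=2/13, sR=5/32, mL=129/832, mR=-97/416
obs B: pose=(-8,-5,E) → sL=2/13, sR=5/37, mL=139/962, mR=-102/481
sensor matrix S = [[2/13, 5/32], [2/13, 5/37]]; det S = -25/7696
solve [mL_A; mL_B] = S·[w00; w01] and [mR_A; mR_B] = S·[w10; w11]:
  w00 = 1/2, w01 = 1/2, w10 = -1/2, w11 = -1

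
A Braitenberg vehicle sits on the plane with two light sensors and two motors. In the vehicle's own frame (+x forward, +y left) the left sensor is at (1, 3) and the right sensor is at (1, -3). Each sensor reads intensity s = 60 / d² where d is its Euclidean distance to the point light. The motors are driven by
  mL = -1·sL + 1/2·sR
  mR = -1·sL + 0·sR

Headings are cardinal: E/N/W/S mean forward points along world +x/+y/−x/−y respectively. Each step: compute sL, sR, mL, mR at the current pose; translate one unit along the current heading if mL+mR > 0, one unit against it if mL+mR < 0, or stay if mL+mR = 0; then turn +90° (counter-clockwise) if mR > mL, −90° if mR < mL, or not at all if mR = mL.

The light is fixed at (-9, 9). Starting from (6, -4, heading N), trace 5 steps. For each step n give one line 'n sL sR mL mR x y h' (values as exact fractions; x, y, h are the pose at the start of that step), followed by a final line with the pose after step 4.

n=0: pose=(6,-4,N); sL=5/24, sR=5/39; mL=-15/104, mR=-5/24; mL+mR=-55/156 → advance -1; mR−mL=-5/78 → turn -1·90°
n=1: pose=(6,-5,E); sL=60/377, sR=12/109; mL=-4278/41093, mR=-60/377; mL+mR=-10818/41093 → advance -1; mR−mL=-6/109 → turn -1·90°
n=2: pose=(5,-5,S); sL=30/257, sR=30/173; mL=-1335/44461, mR=-30/257; mL+mR=-6525/44461 → advance -1; mR−mL=-15/173 → turn -1·90°
n=3: pose=(5,-4,W); sL=12/85, sR=60/269; mL=-678/22865, mR=-12/85; mL+mR=-3906/22865 → advance -1; mR−mL=-30/269 → turn -1·90°
n=4: pose=(6,-4,N); sL=5/24, sR=5/39; mL=-15/104, mR=-5/24; mL+mR=-55/156 → advance -1; mR−mL=-5/78 → turn -1·90°

0 5/24 5/39 -15/104 -5/24 6 -4 N
1 60/377 12/109 -4278/41093 -60/377 6 -5 E
2 30/257 30/173 -1335/44461 -30/257 5 -5 S
3 12/85 60/269 -678/22865 -12/85 5 -4 W
4 5/24 5/39 -15/104 -5/24 6 -4 N
final 6 -5 E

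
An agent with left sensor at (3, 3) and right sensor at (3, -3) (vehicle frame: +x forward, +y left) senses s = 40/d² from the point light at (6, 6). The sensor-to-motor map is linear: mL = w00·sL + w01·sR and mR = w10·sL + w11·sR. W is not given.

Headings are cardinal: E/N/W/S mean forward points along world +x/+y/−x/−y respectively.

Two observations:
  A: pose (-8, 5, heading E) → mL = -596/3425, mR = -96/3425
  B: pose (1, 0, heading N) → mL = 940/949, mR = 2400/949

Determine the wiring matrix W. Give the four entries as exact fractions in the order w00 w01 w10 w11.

-1 1/2 -1 1

obs A: pose=(-8,5,E) → sL=8/25, sR=40/137, mL=-596/3425, mR=-96/3425
obs B: pose=(1,0,N) → sL=40/73, sR=40/13, mL=940/949, mR=2400/949
sensor matrix S = [[8/25, 40/137], [40/73, 40/13]]; det S = 536064/650065
solve [mL_A; mL_B] = S·[w00; w01] and [mR_A; mR_B] = S·[w10; w11]:
  w00 = -1, w01 = 1/2, w10 = -1, w11 = 1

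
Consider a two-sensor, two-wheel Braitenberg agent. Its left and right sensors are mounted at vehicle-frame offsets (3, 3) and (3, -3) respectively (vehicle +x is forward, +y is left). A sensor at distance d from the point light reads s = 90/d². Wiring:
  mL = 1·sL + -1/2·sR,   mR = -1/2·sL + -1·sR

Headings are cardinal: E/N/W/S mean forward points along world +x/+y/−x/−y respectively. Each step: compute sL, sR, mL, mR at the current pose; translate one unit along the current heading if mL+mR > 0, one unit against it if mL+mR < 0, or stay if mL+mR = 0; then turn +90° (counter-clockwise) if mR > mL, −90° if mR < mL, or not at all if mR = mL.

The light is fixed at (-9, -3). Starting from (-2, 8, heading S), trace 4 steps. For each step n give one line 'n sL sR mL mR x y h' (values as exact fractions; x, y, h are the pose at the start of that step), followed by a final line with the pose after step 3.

0 45/82 9/8 -9/656 -459/328 -2 8 S
1 90/97 90/241 17325/23377 -19575/23377 -2 9 W
2 9/25 45/173 1989/8650 -3807/8650 -1 9 N
3 90/317 18/37 477/11729 -7371/11729 -1 8 E
final -2 8 S

n=0: pose=(-2,8,S); sL=45/82, sR=9/8; mL=-9/656, mR=-459/328; mL+mR=-927/656 → advance -1; mR−mL=-909/656 → turn -1·90°
n=1: pose=(-2,9,W); sL=90/97, sR=90/241; mL=17325/23377, mR=-19575/23377; mL+mR=-2250/23377 → advance -1; mR−mL=-36900/23377 → turn -1·90°
n=2: pose=(-1,9,N); sL=9/25, sR=45/173; mL=1989/8650, mR=-3807/8650; mL+mR=-909/4325 → advance -1; mR−mL=-2898/4325 → turn -1·90°
n=3: pose=(-1,8,E); sL=90/317, sR=18/37; mL=477/11729, mR=-7371/11729; mL+mR=-6894/11729 → advance -1; mR−mL=-7848/11729 → turn -1·90°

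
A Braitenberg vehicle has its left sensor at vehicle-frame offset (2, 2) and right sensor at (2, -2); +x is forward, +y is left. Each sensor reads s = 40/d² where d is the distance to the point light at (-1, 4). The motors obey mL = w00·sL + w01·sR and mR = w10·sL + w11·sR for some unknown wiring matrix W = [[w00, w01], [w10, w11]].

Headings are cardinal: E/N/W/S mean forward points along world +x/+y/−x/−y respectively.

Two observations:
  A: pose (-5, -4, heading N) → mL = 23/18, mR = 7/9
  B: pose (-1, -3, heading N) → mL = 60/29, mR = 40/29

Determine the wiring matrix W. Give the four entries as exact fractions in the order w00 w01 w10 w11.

obs A: pose=(-5,-4,N) → sL=5/9, sR=1, mL=23/18, mR=7/9
obs B: pose=(-1,-3,N) → sL=40/29, sR=40/29, mL=60/29, mR=40/29
sensor matrix S = [[5/9, 1], [40/29, 40/29]]; det S = -160/261
solve [mL_A; mL_B] = S·[w00; w01] and [mR_A; mR_B] = S·[w10; w11]:
  w00 = 1/2, w01 = 1, w10 = 1/2, w11 = 1/2

1/2 1 1/2 1/2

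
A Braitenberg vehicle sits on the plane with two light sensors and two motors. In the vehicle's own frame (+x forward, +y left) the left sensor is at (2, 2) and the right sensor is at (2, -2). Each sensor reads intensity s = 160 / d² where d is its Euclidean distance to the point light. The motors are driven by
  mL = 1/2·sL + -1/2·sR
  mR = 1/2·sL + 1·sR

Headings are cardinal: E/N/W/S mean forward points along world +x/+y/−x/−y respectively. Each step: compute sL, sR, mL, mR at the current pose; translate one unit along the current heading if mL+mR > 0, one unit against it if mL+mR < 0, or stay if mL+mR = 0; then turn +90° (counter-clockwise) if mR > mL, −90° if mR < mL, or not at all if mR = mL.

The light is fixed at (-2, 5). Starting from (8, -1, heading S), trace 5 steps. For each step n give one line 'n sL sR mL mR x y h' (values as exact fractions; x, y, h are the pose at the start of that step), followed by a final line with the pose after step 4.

0 10/13 5/4 -25/104 85/52 8 -1 S
1 160/169 32/45 896/7605 9008/7605 8 -2 E
2 80/53 80/97 1760/5141 8120/5141 9 -2 N
3 32/29 160/97 -768/2813 6192/2813 9 -1 W
4 10/13 5/4 -25/104 85/52 8 -1 S
final 8 -2 E

n=0: pose=(8,-1,S); sL=10/13, sR=5/4; mL=-25/104, mR=85/52; mL+mR=145/104 → advance +1; mR−mL=15/8 → turn +1·90°
n=1: pose=(8,-2,E); sL=160/169, sR=32/45; mL=896/7605, mR=9008/7605; mL+mR=9904/7605 → advance +1; mR−mL=16/15 → turn +1·90°
n=2: pose=(9,-2,N); sL=80/53, sR=80/97; mL=1760/5141, mR=8120/5141; mL+mR=9880/5141 → advance +1; mR−mL=120/97 → turn +1·90°
n=3: pose=(9,-1,W); sL=32/29, sR=160/97; mL=-768/2813, mR=6192/2813; mL+mR=5424/2813 → advance +1; mR−mL=240/97 → turn +1·90°
n=4: pose=(8,-1,S); sL=10/13, sR=5/4; mL=-25/104, mR=85/52; mL+mR=145/104 → advance +1; mR−mL=15/8 → turn +1·90°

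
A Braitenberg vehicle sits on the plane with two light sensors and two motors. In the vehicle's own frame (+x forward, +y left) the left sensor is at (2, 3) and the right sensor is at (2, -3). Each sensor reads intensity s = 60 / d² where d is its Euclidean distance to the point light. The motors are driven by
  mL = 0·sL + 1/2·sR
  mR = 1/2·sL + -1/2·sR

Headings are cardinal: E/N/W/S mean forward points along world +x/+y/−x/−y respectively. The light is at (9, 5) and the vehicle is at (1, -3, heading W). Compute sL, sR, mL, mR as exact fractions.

60/221 12/25 6/25 -576/5525

left sensor world pos  = (-1, -6); dL² = 221
right sensor world pos = (-1, 0); dR² = 125
sL = 60/221 = 60/221
sR = 60/125 = 12/25
mL = 0·sL + 1/2·sR = 6/25
mR = 1/2·sL + -1/2·sR = -576/5525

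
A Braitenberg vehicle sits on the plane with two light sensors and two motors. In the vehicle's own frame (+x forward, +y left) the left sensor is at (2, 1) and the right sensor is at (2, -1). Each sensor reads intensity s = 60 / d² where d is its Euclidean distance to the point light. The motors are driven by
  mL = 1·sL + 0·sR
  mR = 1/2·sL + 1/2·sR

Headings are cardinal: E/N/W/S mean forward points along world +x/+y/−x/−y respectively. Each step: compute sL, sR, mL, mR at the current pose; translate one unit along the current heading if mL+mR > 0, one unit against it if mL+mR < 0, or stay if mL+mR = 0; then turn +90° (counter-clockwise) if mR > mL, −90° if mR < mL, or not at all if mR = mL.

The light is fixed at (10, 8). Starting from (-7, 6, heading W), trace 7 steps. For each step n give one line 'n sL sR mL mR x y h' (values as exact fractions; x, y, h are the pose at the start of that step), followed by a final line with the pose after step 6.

n=0: pose=(-7,6,W); sL=6/37, sR=30/181; mL=6/37, mR=1098/6697; mL+mR=2184/6697 → advance +1; mR−mL=12/6697 → turn +1·90°
n=1: pose=(-8,6,S); sL=12/61, sR=60/377; mL=12/61, mR=4092/22997; mL+mR=8616/22997 → advance +1; mR−mL=-432/22997 → turn -1·90°
n=2: pose=(-8,5,W); sL=15/104, sR=15/101; mL=15/104, mR=3075/21008; mL+mR=6105/21008 → advance +1; mR−mL=45/21008 → turn +1·90°
n=3: pose=(-9,5,S); sL=60/349, sR=12/85; mL=60/349, mR=4644/29665; mL+mR=9744/29665 → advance +1; mR−mL=-456/29665 → turn -1·90°
n=4: pose=(-9,4,W); sL=30/233, sR=2/15; mL=30/233, mR=458/3495; mL+mR=908/3495 → advance +1; mR−mL=8/3495 → turn +1·90°
n=5: pose=(-10,4,S); sL=60/397, sR=20/159; mL=60/397, mR=8740/63123; mL+mR=18280/63123 → advance +1; mR−mL=-800/63123 → turn -1·90°
n=6: pose=(-10,3,W); sL=3/26, sR=3/25; mL=3/26, mR=153/1300; mL+mR=303/1300 → advance +1; mR−mL=3/1300 → turn +1·90°

0 6/37 30/181 6/37 1098/6697 -7 6 W
1 12/61 60/377 12/61 4092/22997 -8 6 S
2 15/104 15/101 15/104 3075/21008 -8 5 W
3 60/349 12/85 60/349 4644/29665 -9 5 S
4 30/233 2/15 30/233 458/3495 -9 4 W
5 60/397 20/159 60/397 8740/63123 -10 4 S
6 3/26 3/25 3/26 153/1300 -10 3 W
final -11 3 S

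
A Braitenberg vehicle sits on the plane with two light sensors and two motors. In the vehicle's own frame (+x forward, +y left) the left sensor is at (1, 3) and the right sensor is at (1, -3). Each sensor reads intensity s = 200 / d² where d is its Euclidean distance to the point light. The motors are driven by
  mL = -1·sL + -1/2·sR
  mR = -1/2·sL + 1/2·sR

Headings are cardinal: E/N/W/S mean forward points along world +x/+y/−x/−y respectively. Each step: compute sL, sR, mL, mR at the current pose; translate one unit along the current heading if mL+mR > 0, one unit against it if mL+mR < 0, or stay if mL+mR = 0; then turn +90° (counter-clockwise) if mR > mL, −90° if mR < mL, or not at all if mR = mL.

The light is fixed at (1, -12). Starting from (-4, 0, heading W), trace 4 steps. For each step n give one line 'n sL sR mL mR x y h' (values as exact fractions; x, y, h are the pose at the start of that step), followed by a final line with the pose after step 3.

n=0: pose=(-4,0,W); sL=200/117, sR=200/261; mL=-7100/3393, mR=-1600/3393; mL+mR=-100/39 → advance -1; mR−mL=5500/3393 → turn +1·90°
n=1: pose=(-3,0,S); sL=100/61, sR=20/17; mL=-2310/1037, mR=-240/1037; mL+mR=-150/61 → advance -1; mR−mL=2070/1037 → turn +1·90°
n=2: pose=(-3,1,E); sL=40/53, sR=200/109; mL=-9660/5777, mR=3120/5777; mL+mR=-60/53 → advance -1; mR−mL=12780/5777 → turn +1·90°
n=3: pose=(-4,1,N); sL=10/13, sR=1; mL=-33/26, mR=3/26; mL+mR=-15/13 → advance -1; mR−mL=18/13 → turn +1·90°

0 200/117 200/261 -7100/3393 -1600/3393 -4 0 W
1 100/61 20/17 -2310/1037 -240/1037 -3 0 S
2 40/53 200/109 -9660/5777 3120/5777 -3 1 E
3 10/13 1 -33/26 3/26 -4 1 N
final -4 0 W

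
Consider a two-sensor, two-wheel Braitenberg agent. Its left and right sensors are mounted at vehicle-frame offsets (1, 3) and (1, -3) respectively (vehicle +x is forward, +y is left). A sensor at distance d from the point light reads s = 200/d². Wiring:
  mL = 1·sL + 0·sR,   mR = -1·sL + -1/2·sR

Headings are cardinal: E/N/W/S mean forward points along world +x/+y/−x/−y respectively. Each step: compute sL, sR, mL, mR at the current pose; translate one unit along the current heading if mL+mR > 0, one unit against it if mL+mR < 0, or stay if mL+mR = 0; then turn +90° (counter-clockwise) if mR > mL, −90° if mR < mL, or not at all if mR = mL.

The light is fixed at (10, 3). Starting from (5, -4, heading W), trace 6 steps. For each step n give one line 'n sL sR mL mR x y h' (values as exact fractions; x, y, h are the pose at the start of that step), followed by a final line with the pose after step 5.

0 25/17 50/13 25/17 -750/221 5 -4 W
1 40/17 200/37 40/17 -3180/629 6 -4 N
2 100/17 20/13 100/17 -1470/221 6 -5 E
3 40/17 40/29 40/17 -1500/493 5 -5 S
4 25/17 50/13 25/17 -750/221 5 -4 W
5 40/17 200/37 40/17 -3180/629 6 -4 N
final 6 -5 E

n=0: pose=(5,-4,W); sL=25/17, sR=50/13; mL=25/17, mR=-750/221; mL+mR=-25/13 → advance -1; mR−mL=-1075/221 → turn -1·90°
n=1: pose=(6,-4,N); sL=40/17, sR=200/37; mL=40/17, mR=-3180/629; mL+mR=-100/37 → advance -1; mR−mL=-4660/629 → turn -1·90°
n=2: pose=(6,-5,E); sL=100/17, sR=20/13; mL=100/17, mR=-1470/221; mL+mR=-10/13 → advance -1; mR−mL=-2770/221 → turn -1·90°
n=3: pose=(5,-5,S); sL=40/17, sR=40/29; mL=40/17, mR=-1500/493; mL+mR=-20/29 → advance -1; mR−mL=-2660/493 → turn -1·90°
n=4: pose=(5,-4,W); sL=25/17, sR=50/13; mL=25/17, mR=-750/221; mL+mR=-25/13 → advance -1; mR−mL=-1075/221 → turn -1·90°
n=5: pose=(6,-4,N); sL=40/17, sR=200/37; mL=40/17, mR=-3180/629; mL+mR=-100/37 → advance -1; mR−mL=-4660/629 → turn -1·90°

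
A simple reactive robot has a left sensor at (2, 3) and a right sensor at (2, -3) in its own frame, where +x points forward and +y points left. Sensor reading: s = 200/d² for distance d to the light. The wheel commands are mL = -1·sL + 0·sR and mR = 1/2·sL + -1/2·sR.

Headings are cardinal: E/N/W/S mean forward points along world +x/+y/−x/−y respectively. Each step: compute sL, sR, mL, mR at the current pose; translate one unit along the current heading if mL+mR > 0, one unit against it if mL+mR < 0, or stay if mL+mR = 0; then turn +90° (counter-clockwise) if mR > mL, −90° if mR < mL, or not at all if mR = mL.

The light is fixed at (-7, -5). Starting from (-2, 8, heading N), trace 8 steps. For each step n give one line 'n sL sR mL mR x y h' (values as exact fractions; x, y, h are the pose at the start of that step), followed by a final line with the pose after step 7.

0 200/229 200/289 -200/229 6000/66181 -2 8 N
1 20/9 100/117 -20/9 80/117 -2 7 W
2 200/181 200/109 -200/181 -7200/19729 -1 7 S
3 5/8 50/41 -5/8 -195/656 -1 8 E
4 200/229 200/289 -200/229 6000/66181 -2 8 N
5 20/9 100/117 -20/9 80/117 -2 7 W
6 200/181 200/109 -200/181 -7200/19729 -1 7 S
7 5/8 50/41 -5/8 -195/656 -1 8 E
final -2 8 N

n=0: pose=(-2,8,N); sL=200/229, sR=200/289; mL=-200/229, mR=6000/66181; mL+mR=-51800/66181 → advance -1; mR−mL=63800/66181 → turn +1·90°
n=1: pose=(-2,7,W); sL=20/9, sR=100/117; mL=-20/9, mR=80/117; mL+mR=-20/13 → advance -1; mR−mL=340/117 → turn +1·90°
n=2: pose=(-1,7,S); sL=200/181, sR=200/109; mL=-200/181, mR=-7200/19729; mL+mR=-29000/19729 → advance -1; mR−mL=14600/19729 → turn +1·90°
n=3: pose=(-1,8,E); sL=5/8, sR=50/41; mL=-5/8, mR=-195/656; mL+mR=-605/656 → advance -1; mR−mL=215/656 → turn +1·90°
n=4: pose=(-2,8,N); sL=200/229, sR=200/289; mL=-200/229, mR=6000/66181; mL+mR=-51800/66181 → advance -1; mR−mL=63800/66181 → turn +1·90°
n=5: pose=(-2,7,W); sL=20/9, sR=100/117; mL=-20/9, mR=80/117; mL+mR=-20/13 → advance -1; mR−mL=340/117 → turn +1·90°
n=6: pose=(-1,7,S); sL=200/181, sR=200/109; mL=-200/181, mR=-7200/19729; mL+mR=-29000/19729 → advance -1; mR−mL=14600/19729 → turn +1·90°
n=7: pose=(-1,8,E); sL=5/8, sR=50/41; mL=-5/8, mR=-195/656; mL+mR=-605/656 → advance -1; mR−mL=215/656 → turn +1·90°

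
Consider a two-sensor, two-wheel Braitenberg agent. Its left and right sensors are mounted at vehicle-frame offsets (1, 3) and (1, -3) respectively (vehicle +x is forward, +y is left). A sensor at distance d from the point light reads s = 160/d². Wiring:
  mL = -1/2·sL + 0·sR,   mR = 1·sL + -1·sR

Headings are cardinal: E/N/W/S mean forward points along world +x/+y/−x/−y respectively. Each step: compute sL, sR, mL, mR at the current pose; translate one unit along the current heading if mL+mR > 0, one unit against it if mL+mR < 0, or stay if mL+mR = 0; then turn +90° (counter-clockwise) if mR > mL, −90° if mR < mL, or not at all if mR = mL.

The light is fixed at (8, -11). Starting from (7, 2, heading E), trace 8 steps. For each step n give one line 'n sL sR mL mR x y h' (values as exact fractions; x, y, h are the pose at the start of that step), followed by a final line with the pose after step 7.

n=0: pose=(7,2,E); sL=5/8, sR=8/5; mL=-5/16, mR=-39/40; mL+mR=-103/80 → advance -1; mR−mL=-53/80 → turn -1·90°
n=1: pose=(6,2,S); sL=32/29, sR=160/169; mL=-16/29, mR=768/4901; mL+mR=-1936/4901 → advance -1; mR−mL=3472/4901 → turn +1·90°
n=2: pose=(6,3,E); sL=16/29, sR=80/61; mL=-8/29, mR=-1344/1769; mL+mR=-1832/1769 → advance -1; mR−mL=-856/1769 → turn -1·90°
n=3: pose=(5,3,S); sL=160/169, sR=32/41; mL=-80/169, mR=1152/6929; mL+mR=-2128/6929 → advance -1; mR−mL=4432/6929 → turn +1·90°
n=4: pose=(5,4,E); sL=20/41, sR=40/37; mL=-10/41, mR=-900/1517; mL+mR=-1270/1517 → advance -1; mR−mL=-530/1517 → turn -1·90°
n=5: pose=(4,4,S); sL=160/197, sR=32/49; mL=-80/197, mR=1536/9653; mL+mR=-2384/9653 → advance -1; mR−mL=5456/9653 → turn +1·90°
n=6: pose=(4,5,E); sL=16/37, sR=80/89; mL=-8/37, mR=-1536/3293; mL+mR=-2248/3293 → advance -1; mR−mL=-824/3293 → turn -1·90°
n=7: pose=(3,5,S); sL=160/229, sR=160/289; mL=-80/229, mR=9600/66181; mL+mR=-13520/66181 → advance -1; mR−mL=32720/66181 → turn +1·90°

0 5/8 8/5 -5/16 -39/40 7 2 E
1 32/29 160/169 -16/29 768/4901 6 2 S
2 16/29 80/61 -8/29 -1344/1769 6 3 E
3 160/169 32/41 -80/169 1152/6929 5 3 S
4 20/41 40/37 -10/41 -900/1517 5 4 E
5 160/197 32/49 -80/197 1536/9653 4 4 S
6 16/37 80/89 -8/37 -1536/3293 4 5 E
7 160/229 160/289 -80/229 9600/66181 3 5 S
final 3 6 E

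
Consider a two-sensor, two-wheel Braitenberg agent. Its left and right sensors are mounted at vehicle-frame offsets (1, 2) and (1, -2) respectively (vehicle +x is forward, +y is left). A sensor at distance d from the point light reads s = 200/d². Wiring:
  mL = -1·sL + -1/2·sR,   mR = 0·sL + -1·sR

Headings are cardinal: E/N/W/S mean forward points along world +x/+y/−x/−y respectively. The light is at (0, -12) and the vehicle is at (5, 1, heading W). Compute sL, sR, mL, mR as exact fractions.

left sensor world pos  = (4, -1); dL² = 137
right sensor world pos = (4, 3); dR² = 241
sL = 200/137 = 200/137
sR = 200/241 = 200/241
mL = -1·sL + -1/2·sR = -61900/33017
mR = 0·sL + -1·sR = -200/241

200/137 200/241 -61900/33017 -200/241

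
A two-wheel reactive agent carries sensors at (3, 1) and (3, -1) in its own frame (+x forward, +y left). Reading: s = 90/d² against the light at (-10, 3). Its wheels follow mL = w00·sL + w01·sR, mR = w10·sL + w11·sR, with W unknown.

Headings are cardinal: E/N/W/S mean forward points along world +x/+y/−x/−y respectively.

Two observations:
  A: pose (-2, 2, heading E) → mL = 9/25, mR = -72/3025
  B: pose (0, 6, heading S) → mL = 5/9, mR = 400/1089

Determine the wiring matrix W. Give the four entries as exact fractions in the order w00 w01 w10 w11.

obs A: pose=(-2,2,E) → sL=90/121, sR=18/25, mL=9/25, mR=-72/3025
obs B: pose=(0,6,S) → sL=90/121, sR=10/9, mL=5/9, mR=400/1089
sensor matrix S = [[90/121, 18/25], [90/121, 10/9]]; det S = 16/55
solve [mL_A; mL_B] = S·[w00; w01] and [mR_A; mR_B] = S·[w10; w11]:
  w00 = 0, w01 = 1/2, w10 = -1, w11 = 1

0 1/2 -1 1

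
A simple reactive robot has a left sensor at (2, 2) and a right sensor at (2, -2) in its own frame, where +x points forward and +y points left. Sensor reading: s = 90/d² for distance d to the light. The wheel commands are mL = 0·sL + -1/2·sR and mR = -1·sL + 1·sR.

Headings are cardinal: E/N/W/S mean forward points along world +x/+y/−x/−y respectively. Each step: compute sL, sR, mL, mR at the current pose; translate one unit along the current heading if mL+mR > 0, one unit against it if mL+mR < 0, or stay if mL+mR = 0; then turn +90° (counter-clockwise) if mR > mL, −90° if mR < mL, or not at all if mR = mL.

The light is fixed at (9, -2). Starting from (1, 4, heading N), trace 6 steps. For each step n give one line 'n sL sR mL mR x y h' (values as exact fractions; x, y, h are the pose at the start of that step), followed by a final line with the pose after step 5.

n=0: pose=(1,4,N); sL=45/82, sR=9/10; mL=-9/20, mR=72/205; mL+mR=-81/820 → advance -1; mR−mL=657/820 → turn +1·90°
n=1: pose=(1,3,W); sL=90/109, sR=90/149; mL=-45/149, mR=-3600/16241; mL+mR=-8505/16241 → advance -1; mR−mL=1305/16241 → turn +1·90°
n=2: pose=(2,3,S); sL=45/17, sR=1; mL=-1/2, mR=-28/17; mL+mR=-73/34 → advance -1; mR−mL=-39/34 → turn -1·90°
n=3: pose=(2,4,W); sL=90/97, sR=18/29; mL=-9/29, mR=-864/2813; mL+mR=-1737/2813 → advance -1; mR−mL=9/2813 → turn +1·90°
n=4: pose=(3,4,S); sL=45/16, sR=9/8; mL=-9/16, mR=-27/16; mL+mR=-9/4 → advance -1; mR−mL=-9/8 → turn -1·90°
n=5: pose=(3,5,W); sL=90/89, sR=18/29; mL=-9/29, mR=-1008/2581; mL+mR=-1809/2581 → advance -1; mR−mL=-207/2581 → turn -1·90°

0 45/82 9/10 -9/20 72/205 1 4 N
1 90/109 90/149 -45/149 -3600/16241 1 3 W
2 45/17 1 -1/2 -28/17 2 3 S
3 90/97 18/29 -9/29 -864/2813 2 4 W
4 45/16 9/8 -9/16 -27/16 3 4 S
5 90/89 18/29 -9/29 -1008/2581 3 5 W
final 4 5 N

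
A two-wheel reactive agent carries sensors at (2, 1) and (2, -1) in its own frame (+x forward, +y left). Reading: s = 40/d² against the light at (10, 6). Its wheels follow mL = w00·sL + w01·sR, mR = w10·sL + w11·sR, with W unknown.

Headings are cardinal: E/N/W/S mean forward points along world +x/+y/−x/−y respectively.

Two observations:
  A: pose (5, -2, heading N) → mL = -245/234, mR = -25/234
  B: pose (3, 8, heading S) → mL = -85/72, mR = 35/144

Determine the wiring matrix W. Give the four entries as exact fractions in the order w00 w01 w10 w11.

obs A: pose=(5,-2,N) → sL=5/9, sR=10/13, mL=-245/234, mR=-25/234
obs B: pose=(3,8,S) → sL=10/9, sR=5/8, mL=-85/72, mR=35/144
sensor matrix S = [[5/9, 10/13], [10/9, 5/8]]; det S = -475/936
solve [mL_A; mL_B] = S·[w00; w01] and [mR_A; mR_B] = S·[w10; w11]:
  w00 = -1/2, w01 = -1, w10 = 1/2, w11 = -1/2

-1/2 -1 1/2 -1/2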